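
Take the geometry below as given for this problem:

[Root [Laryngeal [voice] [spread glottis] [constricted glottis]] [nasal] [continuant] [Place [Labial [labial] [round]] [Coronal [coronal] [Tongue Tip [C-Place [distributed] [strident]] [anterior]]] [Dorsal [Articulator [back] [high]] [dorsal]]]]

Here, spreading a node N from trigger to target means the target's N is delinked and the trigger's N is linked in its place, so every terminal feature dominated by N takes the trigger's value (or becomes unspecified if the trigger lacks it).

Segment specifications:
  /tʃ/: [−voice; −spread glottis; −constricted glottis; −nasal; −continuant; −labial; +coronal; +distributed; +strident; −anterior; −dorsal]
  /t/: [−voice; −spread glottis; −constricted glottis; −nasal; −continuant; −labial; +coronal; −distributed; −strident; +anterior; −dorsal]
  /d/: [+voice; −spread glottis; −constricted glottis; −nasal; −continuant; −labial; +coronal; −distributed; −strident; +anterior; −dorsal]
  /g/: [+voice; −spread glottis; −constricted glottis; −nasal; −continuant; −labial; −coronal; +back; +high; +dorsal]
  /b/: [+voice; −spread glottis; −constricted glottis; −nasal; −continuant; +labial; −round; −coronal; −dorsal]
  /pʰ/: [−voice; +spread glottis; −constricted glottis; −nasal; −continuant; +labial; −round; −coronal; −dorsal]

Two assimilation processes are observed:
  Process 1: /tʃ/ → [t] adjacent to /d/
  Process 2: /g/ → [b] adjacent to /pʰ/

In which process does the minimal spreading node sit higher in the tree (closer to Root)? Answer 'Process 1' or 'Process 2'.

Process 1 alters [anterior], [distributed], [strident]; the lowest common ancestor is Tongue Tip (depth 3 from Root).
In Process 2, [labial], [round], [dorsal], [high], [back] change, so the minimal spreading node is Place at depth 1.
Depth 1 < depth 3; Process 2 involves the structurally higher constituent Place.

Process 2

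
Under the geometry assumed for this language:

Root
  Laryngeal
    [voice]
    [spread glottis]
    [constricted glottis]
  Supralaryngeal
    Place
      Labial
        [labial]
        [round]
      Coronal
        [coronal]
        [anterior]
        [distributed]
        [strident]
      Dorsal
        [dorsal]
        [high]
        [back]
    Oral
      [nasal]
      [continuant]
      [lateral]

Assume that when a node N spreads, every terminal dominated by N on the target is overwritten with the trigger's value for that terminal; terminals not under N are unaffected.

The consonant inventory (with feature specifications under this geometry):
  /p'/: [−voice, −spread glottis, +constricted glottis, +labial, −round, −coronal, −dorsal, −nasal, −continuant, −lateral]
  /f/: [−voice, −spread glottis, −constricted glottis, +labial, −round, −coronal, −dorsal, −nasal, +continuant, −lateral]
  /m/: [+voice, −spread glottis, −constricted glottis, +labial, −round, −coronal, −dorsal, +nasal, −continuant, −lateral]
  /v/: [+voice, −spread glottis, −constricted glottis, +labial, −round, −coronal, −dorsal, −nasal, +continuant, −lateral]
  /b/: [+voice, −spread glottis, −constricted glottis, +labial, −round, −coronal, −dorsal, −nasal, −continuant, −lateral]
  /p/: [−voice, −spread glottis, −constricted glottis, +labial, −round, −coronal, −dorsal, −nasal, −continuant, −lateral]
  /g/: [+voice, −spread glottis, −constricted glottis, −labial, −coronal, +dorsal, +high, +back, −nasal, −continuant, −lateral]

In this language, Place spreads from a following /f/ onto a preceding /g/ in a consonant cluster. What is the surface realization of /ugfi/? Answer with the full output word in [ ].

Terminals under Place in this geometry: [labial], [round], [coronal], [anterior], [distributed], [strident], [dorsal], [high], [back].
Spreading Place from /f/ onto /g/ replaces those values with /f/'s: [+labial], [−round], [−coronal], [−dorsal]. Features outside Place ([voice], [spread glottis], [constricted glottis], …) stay as in /g/.
The resulting bundle matches /b/ in the inventory; substituting it for /g/ gives [ubfi].

[ubfi]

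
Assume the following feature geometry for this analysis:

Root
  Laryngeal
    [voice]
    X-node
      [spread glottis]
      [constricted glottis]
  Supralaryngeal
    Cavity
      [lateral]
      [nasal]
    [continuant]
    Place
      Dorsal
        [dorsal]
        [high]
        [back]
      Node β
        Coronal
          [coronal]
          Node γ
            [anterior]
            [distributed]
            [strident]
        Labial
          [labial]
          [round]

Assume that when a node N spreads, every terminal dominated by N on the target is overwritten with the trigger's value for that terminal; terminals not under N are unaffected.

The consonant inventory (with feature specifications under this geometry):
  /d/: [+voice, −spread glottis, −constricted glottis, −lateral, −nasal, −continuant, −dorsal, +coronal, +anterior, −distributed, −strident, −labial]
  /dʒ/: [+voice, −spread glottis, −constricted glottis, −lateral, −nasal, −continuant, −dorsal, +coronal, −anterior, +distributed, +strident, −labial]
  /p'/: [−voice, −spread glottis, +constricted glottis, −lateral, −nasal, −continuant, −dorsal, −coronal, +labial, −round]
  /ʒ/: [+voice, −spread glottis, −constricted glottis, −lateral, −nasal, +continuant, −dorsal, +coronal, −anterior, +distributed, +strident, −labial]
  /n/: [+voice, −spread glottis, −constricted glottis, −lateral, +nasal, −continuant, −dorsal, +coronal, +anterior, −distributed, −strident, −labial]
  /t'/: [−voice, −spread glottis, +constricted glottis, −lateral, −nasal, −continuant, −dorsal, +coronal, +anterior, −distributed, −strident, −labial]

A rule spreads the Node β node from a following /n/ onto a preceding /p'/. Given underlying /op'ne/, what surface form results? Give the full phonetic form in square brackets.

Terminals under Node β in this geometry: [coronal], [anterior], [distributed], [strident], [labial], [round].
After delinking /p'/'s Node β and linking /n/'s, the affected terminals become [+coronal], [+anterior], [−distributed], [−strident], [−labial]; [voice], [spread glottis], [constricted glottis], … (outside Node β) are retained from /p'/.
This feature bundle is that of [t'], so /op'ne/ surfaces as [ot'ne].

[ot'ne]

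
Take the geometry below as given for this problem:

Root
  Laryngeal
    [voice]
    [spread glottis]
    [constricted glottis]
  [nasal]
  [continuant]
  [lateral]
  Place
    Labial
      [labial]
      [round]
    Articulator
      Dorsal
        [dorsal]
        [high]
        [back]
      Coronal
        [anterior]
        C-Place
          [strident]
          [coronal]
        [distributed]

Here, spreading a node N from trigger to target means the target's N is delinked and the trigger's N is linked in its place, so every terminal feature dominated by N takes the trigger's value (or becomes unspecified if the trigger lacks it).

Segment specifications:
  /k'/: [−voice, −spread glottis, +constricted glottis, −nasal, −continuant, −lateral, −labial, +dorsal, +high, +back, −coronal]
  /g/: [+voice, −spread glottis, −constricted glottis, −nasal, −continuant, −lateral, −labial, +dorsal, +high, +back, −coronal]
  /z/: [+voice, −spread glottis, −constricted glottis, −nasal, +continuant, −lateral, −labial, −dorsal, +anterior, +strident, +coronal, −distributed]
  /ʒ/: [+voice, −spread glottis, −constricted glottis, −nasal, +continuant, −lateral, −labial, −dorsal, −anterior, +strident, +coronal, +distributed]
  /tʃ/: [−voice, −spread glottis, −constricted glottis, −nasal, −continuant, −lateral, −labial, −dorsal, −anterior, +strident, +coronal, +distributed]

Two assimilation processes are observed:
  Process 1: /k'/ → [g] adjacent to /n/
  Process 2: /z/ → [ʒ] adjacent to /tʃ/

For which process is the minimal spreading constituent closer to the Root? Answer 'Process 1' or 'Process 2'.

Process 1

Process 1 alters [voice], [constricted glottis]; the lowest common ancestor is Laryngeal (depth 1 from Root).
Process 2 alters [anterior], [distributed]; the lowest common ancestor is Coronal (depth 3 from Root).
Laryngeal (depth 1) sits above Coronal (depth 3), making Process 1 the one with the higher spreading node.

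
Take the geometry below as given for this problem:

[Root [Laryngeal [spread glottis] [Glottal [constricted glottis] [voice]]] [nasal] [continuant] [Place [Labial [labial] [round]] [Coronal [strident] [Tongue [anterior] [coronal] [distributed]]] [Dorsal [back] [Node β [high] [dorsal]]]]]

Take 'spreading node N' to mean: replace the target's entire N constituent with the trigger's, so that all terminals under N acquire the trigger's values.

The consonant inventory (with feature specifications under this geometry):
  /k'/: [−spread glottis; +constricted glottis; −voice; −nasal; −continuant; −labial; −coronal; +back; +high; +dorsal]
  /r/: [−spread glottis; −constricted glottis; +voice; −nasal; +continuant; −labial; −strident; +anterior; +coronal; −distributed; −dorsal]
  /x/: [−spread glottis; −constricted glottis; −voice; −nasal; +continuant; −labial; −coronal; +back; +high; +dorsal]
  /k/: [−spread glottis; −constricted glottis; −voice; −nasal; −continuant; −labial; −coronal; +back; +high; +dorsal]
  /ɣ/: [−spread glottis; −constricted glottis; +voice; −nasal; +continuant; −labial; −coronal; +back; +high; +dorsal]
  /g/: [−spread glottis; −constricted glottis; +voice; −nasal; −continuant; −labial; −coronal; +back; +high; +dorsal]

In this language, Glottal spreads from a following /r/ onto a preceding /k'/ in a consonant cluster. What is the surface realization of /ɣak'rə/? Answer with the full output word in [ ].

[ɣagrə]

Terminals under Glottal in this geometry: [constricted glottis], [voice].
After delinking /k'/'s Glottal and linking /r/'s, the affected terminals become [−constricted glottis], [+voice]; [spread glottis], [nasal], [continuant], … (outside Glottal) are retained from /k'/.
Among the inventory, only /g/ has exactly this specification, giving the surface form [ɣagrə].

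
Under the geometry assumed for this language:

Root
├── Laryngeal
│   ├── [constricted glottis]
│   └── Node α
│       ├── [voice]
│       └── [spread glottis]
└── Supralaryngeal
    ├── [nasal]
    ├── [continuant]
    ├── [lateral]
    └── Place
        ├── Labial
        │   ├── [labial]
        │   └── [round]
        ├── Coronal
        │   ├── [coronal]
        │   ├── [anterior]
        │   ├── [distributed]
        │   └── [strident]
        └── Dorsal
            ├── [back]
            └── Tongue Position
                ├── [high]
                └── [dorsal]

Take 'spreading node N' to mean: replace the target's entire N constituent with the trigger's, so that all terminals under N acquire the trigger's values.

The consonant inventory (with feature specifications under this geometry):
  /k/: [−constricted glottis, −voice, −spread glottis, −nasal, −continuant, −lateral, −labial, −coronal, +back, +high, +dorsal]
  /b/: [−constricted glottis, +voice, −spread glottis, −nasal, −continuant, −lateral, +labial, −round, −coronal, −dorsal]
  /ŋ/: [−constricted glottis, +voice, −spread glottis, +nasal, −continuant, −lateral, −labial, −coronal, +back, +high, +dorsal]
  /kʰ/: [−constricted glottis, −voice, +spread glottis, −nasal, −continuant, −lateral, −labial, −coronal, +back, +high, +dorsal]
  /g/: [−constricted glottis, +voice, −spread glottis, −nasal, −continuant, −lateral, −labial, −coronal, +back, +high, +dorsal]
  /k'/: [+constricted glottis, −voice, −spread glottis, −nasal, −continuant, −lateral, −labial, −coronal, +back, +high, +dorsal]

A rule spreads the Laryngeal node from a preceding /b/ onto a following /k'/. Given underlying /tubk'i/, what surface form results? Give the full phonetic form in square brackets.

[tubgi]

Laryngeal immediately or transitively dominates [constricted glottis], [voice], [spread glottis].
After delinking /k'/'s Laryngeal and linking /b/'s, the affected terminals become [−constricted glottis], [+voice], [−spread glottis]; [nasal], [continuant], [lateral], … (outside Laryngeal) are retained from /k'/.
Among the inventory, only /g/ has exactly this specification, giving the surface form [tubgi].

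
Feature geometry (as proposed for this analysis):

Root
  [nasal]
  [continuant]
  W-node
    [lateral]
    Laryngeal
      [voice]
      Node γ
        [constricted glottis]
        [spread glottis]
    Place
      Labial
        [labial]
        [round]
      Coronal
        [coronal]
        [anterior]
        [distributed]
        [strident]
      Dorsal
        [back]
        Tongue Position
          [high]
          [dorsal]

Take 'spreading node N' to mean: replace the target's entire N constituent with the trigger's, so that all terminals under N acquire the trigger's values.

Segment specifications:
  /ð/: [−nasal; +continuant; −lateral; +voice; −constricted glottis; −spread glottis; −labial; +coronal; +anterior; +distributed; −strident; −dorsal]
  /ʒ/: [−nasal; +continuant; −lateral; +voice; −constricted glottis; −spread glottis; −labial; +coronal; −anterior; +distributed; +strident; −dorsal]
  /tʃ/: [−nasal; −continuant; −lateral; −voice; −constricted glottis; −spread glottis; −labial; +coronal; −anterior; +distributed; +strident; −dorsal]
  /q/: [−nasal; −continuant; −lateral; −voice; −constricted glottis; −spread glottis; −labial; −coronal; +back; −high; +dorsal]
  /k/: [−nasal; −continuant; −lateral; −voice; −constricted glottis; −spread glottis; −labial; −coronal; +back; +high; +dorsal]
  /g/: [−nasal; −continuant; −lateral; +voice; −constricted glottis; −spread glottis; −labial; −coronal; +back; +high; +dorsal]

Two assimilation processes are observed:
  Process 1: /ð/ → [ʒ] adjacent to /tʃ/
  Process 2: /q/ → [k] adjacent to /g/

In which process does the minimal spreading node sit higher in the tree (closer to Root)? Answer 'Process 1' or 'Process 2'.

In Process 1, [anterior], [strident] change, so the minimal spreading node is Coronal at depth 3.
Process 2 alters [high]; the lowest dominating node is [high] (depth 5 from Root).
Coronal is closer to Root than [high], so Process 1 spreads the higher node.

Process 1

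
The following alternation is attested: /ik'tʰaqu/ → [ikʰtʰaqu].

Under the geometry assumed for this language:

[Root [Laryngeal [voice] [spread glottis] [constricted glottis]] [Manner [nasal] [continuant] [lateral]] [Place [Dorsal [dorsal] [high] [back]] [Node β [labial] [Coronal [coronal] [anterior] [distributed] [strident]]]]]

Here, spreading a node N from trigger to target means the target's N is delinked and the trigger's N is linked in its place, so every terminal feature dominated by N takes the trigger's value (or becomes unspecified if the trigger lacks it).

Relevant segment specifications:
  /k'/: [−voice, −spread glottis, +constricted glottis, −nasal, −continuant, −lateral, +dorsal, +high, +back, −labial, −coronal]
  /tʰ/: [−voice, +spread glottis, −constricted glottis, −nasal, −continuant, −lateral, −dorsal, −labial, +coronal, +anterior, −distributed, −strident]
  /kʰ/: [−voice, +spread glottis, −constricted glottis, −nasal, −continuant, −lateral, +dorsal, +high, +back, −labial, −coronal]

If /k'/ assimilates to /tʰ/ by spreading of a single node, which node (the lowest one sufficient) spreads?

Comparing /k'/ with its surface form [kʰ], the features that change are [spread glottis], [constricted glottis].
The smallest constituent containing every changed terminal is Laryngeal — each of its daughters lacks at least one of the affected features.
Spreading Laryngeal from /tʰ/ overwrites each of those terminals with /tʰ/'s values, yielding exactly [kʰ].
[dorsal], [coronal] — on which /tʰ/ differs from /k'/ — are unchanged, so Root cannot have spread; the constituent is no larger than Laryngeal.

Laryngeal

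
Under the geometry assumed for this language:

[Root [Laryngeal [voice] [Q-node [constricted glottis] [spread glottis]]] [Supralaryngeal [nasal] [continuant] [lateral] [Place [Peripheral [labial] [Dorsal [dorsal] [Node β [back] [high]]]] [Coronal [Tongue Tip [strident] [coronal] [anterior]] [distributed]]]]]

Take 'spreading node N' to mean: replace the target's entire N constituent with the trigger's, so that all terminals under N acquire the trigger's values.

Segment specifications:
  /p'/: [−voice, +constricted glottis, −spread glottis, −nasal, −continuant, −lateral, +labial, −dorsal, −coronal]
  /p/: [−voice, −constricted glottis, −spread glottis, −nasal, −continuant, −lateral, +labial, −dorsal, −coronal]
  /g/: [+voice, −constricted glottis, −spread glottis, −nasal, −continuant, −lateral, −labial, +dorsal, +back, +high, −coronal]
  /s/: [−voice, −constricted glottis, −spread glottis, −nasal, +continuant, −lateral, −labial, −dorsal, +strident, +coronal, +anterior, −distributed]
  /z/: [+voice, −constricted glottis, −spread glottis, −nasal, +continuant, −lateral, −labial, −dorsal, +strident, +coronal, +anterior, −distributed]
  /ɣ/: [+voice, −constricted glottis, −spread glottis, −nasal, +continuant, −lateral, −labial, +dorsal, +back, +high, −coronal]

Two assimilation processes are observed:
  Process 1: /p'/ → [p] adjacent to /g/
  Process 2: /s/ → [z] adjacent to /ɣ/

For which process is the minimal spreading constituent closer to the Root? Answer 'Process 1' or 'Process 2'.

Process 2

Process 1 alters [constricted glottis]; the lowest dominating node is [constricted glottis] (depth 3 from Root).
Process 2: the feature that changes is [voice]; the minimal node is [voice] (depth 2).
Depth 2 < depth 3; Process 2 involves the structurally higher constituent [voice].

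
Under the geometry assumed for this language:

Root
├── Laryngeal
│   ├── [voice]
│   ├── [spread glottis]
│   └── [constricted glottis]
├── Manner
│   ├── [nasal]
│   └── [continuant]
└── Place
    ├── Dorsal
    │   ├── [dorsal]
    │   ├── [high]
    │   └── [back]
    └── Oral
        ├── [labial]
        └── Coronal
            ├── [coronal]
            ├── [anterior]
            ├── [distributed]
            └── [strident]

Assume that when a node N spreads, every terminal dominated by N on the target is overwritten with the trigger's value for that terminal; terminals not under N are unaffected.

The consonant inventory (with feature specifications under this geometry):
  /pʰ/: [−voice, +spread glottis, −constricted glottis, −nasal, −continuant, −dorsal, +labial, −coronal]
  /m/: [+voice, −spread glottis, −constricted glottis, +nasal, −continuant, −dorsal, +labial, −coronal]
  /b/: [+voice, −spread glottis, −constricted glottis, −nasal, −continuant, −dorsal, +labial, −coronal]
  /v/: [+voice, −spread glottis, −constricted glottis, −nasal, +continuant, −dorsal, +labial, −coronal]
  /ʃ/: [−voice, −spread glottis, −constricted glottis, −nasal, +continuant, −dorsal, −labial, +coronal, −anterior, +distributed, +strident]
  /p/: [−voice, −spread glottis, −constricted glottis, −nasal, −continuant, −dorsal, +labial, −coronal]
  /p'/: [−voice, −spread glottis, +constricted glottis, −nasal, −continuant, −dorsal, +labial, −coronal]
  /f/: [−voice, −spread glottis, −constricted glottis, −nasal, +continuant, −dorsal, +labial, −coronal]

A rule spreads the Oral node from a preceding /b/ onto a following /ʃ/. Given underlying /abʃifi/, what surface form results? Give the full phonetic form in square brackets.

Oral immediately or transitively dominates [labial], [coronal], [anterior], [distributed], [strident].
After delinking /ʃ/'s Oral and linking /b/'s, the affected terminals become [+labial], [−coronal]; [voice], [spread glottis], [constricted glottis], … (outside Oral) are retained from /ʃ/.
Among the inventory, only /f/ has exactly this specification, giving the surface form [abfifi].

[abfifi]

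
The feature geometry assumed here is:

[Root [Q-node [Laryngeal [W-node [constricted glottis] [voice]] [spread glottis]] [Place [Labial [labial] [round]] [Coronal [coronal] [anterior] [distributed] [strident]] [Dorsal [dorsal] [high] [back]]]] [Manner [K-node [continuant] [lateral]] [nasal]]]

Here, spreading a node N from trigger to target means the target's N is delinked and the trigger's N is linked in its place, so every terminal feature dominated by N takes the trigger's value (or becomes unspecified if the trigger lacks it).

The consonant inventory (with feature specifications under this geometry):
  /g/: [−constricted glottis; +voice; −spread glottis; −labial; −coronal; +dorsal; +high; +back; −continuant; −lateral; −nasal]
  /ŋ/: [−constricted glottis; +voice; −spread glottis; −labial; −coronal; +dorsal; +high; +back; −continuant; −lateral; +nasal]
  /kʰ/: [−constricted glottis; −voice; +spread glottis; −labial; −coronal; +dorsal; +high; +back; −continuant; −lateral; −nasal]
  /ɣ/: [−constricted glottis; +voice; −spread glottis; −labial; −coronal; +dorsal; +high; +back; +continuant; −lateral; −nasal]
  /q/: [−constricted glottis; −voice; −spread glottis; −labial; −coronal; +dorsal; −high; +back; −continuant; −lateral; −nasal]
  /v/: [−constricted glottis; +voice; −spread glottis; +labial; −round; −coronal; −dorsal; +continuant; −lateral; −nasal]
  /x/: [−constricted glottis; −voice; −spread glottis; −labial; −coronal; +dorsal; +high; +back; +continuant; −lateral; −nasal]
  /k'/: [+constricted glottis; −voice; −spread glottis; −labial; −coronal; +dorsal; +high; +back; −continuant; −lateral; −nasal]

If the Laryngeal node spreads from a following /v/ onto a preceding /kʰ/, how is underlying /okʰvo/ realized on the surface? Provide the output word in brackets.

Terminals under Laryngeal in this geometry: [constricted glottis], [voice], [spread glottis].
After delinking /kʰ/'s Laryngeal and linking /v/'s, the affected terminals become [−constricted glottis], [+voice], [−spread glottis]; [labial], [coronal], [dorsal], … (outside Laryngeal) are retained from /kʰ/.
The resulting bundle matches /g/ in the inventory; substituting it for /kʰ/ gives [ogvo].

[ogvo]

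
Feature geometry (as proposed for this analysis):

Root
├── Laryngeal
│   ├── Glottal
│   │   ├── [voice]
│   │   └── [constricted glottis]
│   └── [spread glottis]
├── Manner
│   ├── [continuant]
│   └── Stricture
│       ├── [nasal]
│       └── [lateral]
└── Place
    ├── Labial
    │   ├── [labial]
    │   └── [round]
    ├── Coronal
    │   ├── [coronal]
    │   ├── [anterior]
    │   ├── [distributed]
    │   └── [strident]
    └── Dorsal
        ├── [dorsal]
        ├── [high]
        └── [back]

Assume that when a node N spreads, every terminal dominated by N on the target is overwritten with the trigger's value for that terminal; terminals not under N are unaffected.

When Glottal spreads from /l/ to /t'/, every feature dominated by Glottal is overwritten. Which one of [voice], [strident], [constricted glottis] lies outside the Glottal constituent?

Glottal dominates exactly [voice], [constricted glottis].
[constricted glottis], [voice] all lie under Glottal, so they are overwritten when Glottal spreads.
[strident] attaches under Coronal, not under Glottal, so /t'/ retains its own value for [strident].

[strident]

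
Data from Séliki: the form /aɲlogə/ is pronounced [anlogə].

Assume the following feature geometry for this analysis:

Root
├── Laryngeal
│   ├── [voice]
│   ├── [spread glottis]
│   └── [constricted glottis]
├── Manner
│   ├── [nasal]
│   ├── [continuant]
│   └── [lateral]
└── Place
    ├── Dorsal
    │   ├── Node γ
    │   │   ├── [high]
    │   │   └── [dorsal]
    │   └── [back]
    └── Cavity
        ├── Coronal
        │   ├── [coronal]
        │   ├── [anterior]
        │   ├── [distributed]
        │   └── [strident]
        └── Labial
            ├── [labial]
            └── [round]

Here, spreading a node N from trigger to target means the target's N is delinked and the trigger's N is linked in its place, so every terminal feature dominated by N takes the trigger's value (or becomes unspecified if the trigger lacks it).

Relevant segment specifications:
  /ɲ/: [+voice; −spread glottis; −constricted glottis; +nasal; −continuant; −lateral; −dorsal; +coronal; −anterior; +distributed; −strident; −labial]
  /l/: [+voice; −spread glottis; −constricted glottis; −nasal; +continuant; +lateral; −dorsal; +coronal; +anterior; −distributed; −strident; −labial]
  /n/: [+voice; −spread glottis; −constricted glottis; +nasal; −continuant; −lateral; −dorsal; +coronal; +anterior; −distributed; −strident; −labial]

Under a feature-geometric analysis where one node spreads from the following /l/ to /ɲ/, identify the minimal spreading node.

Coronal

Feature comparison: [anterior], [distributed] differ between /ɲ/ and [n]; the remaining terminals match.
The smallest constituent containing every changed terminal is Coronal — each of its daughters lacks at least one of the affected features.
Delinking /ɲ/'s Coronal and associating /l/'s Coronal gives precisely the feature bundle of [n].
Features on which the two segments disagree outside Coronal, such as [nasal], [lateral], are unchanged — nothing dominating them spread, and Coronal is the minimal sufficient constituent.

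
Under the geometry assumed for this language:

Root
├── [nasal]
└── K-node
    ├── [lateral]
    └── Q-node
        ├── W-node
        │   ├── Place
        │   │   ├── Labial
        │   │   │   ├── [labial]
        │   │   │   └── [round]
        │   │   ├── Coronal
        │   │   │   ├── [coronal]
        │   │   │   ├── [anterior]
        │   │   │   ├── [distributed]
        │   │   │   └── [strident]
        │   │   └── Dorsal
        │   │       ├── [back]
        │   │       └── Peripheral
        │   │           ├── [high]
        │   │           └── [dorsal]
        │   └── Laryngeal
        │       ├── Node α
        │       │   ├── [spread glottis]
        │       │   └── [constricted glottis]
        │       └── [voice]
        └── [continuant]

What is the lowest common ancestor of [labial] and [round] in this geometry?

[labial] is immediately dominated by Labial.
[round] is immediately dominated by Labial.
Labial is the lowest common ancestor — every listed feature sits under it, and no single subconstituent of Labial covers them all.

Labial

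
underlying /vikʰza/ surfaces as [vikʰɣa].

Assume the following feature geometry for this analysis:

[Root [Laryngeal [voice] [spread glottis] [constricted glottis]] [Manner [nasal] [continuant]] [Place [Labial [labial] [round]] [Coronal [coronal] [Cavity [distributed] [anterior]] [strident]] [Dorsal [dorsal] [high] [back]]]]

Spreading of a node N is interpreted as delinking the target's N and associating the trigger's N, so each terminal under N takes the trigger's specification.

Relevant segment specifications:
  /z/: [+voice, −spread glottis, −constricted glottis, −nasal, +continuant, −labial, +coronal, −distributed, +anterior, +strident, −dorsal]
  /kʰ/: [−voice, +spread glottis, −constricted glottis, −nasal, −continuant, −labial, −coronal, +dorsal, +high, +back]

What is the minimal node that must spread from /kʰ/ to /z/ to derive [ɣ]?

Place

/z/ and [ɣ] differ in [coronal], [anterior], [distributed], [strident], [dorsal], [high], [back]; every other specified feature is identical.
Tracing each changed feature up the tree, the paths first meet at Place; any lower node misses at least one of them.
Delinking /z/'s Place and associating /kʰ/'s Place gives precisely the feature bundle of [ɣ].
Had Root spread, [continuant], [voice] would have taken /kʰ/'s values; they stay as in /z/, confirming the spreading constituent is exactly Place.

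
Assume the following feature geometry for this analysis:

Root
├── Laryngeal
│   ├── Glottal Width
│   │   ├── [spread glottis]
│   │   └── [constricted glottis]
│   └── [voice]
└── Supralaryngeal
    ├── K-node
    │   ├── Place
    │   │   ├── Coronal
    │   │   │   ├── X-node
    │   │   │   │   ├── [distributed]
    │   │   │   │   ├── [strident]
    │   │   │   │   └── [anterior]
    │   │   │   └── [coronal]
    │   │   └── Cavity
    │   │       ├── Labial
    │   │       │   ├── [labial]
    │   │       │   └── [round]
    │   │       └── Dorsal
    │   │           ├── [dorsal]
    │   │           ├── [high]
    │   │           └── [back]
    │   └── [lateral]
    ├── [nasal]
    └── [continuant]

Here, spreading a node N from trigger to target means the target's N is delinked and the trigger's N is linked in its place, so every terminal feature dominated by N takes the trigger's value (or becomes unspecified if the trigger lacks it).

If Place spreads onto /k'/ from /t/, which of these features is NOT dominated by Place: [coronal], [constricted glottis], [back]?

[constricted glottis]

Place dominates exactly [distributed], [strident], [anterior], [coronal], [labial], [round], [dorsal], [high], [back].
Of the listed options, [back], [coronal] are among these and would be overwritten by spreading Place.
But [constricted glottis] is a dependent of Glottal Width, outside Place; it is therefore untouched by the spreading.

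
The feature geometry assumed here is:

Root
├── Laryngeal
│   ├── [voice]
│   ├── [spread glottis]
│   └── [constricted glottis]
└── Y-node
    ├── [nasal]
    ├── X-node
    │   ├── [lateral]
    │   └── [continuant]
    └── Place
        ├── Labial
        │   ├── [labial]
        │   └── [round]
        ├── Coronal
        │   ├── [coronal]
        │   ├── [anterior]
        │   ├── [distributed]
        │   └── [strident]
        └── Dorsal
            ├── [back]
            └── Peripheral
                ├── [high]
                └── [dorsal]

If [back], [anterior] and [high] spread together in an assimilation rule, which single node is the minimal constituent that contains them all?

[back]: Root > Y-node > Place > Dorsal > [back].
[anterior]: Root > Y-node > Place > Coronal > [anterior].
[high]: Root > Y-node > Place > Dorsal > Peripheral > [high].
The lowest node appearing on every path is Place; each proper daughter of Place fails to dominate at least one of the listed features.

Place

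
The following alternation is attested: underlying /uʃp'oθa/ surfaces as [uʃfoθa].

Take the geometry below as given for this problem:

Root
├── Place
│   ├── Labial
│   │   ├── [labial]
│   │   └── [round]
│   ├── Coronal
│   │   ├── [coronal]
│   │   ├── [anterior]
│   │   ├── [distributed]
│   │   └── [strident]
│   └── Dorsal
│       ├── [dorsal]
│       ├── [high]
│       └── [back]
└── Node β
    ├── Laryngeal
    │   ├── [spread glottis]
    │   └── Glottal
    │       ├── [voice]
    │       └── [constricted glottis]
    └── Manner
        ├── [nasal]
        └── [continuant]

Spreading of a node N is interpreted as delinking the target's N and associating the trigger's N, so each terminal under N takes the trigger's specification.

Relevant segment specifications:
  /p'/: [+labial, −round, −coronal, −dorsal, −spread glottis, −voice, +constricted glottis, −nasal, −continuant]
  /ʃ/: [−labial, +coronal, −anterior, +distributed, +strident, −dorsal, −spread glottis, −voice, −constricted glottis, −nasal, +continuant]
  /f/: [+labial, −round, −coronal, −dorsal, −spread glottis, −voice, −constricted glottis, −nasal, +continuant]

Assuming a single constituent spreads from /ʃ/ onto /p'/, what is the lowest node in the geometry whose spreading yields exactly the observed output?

Node β

Feature comparison: [constricted glottis], [continuant] differ between /p'/ and [f]; the remaining terminals match.
Tracing each changed feature up the tree, the paths first meet at Node β; any lower node misses at least one of them.
Delinking /p'/'s Node β and associating /ʃ/'s Node β gives precisely the feature bundle of [f].
Since [coronal], [labial] are preserved even though /ʃ/ disagrees there, no node above Node β spread.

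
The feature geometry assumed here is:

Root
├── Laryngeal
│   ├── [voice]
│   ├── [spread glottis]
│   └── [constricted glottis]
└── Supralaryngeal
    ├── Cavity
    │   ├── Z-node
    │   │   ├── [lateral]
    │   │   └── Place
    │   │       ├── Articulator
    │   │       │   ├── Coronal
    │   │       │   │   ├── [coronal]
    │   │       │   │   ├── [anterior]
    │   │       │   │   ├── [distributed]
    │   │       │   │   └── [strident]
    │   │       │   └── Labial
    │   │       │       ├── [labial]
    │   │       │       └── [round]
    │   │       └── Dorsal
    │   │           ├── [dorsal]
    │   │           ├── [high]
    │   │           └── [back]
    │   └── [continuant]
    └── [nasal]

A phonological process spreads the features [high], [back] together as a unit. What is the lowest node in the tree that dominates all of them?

[high] is immediately dominated by Dorsal.
[back] is immediately dominated by Dorsal.
These paths first converge at Dorsal; no daughter of Dorsal dominates all 2 features, so Dorsal is the minimal constituent.

Dorsal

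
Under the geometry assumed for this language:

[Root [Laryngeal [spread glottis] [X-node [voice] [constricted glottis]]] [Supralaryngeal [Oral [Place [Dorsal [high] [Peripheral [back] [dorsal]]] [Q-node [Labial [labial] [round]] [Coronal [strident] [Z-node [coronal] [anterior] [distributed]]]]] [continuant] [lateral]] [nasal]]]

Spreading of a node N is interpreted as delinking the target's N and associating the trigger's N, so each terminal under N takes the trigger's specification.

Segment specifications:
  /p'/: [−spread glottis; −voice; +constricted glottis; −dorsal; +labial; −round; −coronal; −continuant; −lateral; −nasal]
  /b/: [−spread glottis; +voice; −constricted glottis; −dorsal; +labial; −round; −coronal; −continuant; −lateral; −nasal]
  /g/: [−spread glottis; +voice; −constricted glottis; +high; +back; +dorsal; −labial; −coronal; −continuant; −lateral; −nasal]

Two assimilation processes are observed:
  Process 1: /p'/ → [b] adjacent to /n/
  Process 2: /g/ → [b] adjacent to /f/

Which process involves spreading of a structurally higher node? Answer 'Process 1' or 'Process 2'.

Process 1

Process 1 alters [voice], [constricted glottis]; the lowest common ancestor is X-node (depth 2 from Root).
Process 2: the features that change are [labial], [round], [dorsal], [high], [back]; the minimal node is Place (depth 3).
Depth 2 < depth 3; Process 1 involves the structurally higher constituent X-node.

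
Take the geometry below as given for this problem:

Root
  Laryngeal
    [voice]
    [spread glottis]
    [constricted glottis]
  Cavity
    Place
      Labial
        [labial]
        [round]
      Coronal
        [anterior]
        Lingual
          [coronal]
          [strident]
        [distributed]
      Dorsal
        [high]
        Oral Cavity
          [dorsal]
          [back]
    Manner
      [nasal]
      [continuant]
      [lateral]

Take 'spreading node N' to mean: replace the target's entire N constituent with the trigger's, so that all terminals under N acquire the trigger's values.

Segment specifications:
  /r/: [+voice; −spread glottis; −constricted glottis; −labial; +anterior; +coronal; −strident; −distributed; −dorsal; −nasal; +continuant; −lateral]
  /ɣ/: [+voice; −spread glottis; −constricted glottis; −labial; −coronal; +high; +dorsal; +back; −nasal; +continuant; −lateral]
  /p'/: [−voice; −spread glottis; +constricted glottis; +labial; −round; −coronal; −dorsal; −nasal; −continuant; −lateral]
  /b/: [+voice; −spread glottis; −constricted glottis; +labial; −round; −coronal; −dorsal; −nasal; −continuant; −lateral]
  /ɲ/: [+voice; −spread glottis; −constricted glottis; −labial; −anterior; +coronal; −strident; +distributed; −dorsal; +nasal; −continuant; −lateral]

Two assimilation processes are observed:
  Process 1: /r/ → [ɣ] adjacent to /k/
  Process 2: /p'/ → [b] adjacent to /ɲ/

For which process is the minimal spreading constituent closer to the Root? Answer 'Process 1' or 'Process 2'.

Process 1: the features that change are [coronal], [anterior], [distributed], [strident], [dorsal], [high], [back]; the minimal node is Place (depth 2).
Process 2 alters [voice], [constricted glottis]; the lowest common ancestor is Laryngeal (depth 1 from Root).
Laryngeal (depth 1) sits above Place (depth 2), making Process 2 the one with the higher spreading node.

Process 2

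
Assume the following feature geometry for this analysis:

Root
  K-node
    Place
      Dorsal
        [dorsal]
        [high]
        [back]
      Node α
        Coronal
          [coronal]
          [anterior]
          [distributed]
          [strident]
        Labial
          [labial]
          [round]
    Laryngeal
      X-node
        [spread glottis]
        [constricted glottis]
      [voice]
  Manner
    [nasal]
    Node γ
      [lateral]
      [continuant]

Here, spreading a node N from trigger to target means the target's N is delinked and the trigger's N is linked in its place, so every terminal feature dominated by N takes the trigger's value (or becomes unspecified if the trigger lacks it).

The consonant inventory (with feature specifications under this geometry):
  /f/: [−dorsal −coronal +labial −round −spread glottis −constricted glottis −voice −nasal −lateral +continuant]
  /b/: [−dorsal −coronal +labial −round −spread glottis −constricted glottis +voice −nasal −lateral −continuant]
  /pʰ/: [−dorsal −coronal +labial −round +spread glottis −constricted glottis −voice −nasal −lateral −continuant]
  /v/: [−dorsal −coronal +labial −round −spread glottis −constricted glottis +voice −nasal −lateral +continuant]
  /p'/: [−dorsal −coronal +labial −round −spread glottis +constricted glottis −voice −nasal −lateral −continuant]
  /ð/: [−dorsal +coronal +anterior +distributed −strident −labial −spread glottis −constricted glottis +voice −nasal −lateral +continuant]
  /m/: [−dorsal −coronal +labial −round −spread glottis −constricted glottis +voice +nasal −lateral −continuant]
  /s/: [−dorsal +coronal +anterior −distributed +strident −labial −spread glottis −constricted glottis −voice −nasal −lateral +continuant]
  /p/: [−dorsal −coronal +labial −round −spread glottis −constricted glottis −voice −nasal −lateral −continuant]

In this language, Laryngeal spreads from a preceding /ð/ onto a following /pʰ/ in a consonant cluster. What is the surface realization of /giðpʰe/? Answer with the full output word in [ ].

The Laryngeal node dominates the terminals [spread glottis], [constricted glottis], [voice].
Spreading Laryngeal from /ð/ onto /pʰ/ replaces those values with /ð/'s: [−spread glottis], [−constricted glottis], [+voice]. Features outside Laryngeal ([dorsal], [coronal], [labial], …) stay as in /pʰ/.
Among the inventory, only /b/ has exactly this specification, giving the surface form [giðbe].

[giðbe]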